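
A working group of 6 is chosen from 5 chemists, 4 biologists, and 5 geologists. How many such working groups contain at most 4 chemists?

Split by how many chemists are chosen (0 through 4).
Sum: C(5,0)·C(9,6) + C(5,1)·C(9,5) + C(5,2)·C(9,4) + C(5,3)·C(9,3) + C(5,4)·C(9,2) = 84 + 630 + 1260 + 840 + 180 = 2994.

2994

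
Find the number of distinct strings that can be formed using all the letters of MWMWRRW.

The 7 letters of MWMWRRW have repeats: M appearing twice, R appearing twice, and W appearing 3 times.
Dividing 7! = 5040 by 3!·2!·2! = 24 for the repeated letters gives 210.

210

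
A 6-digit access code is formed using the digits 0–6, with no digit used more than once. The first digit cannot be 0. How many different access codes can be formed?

The first digit has 7−1 = 6 choices (anything except 0).
The remaining 5 digits are filled from the other 6 symbols without repetition: 6 × 5 × 4 × 3 × 2 = 720.
Total: 6 × 720 = 4320.

4320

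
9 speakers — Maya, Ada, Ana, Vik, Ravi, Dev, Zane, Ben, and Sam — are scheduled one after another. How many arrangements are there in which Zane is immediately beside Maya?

Glue Zane and Maya into one block (2 internal orders), leaving 8 units to arrange in a row.
So the count is 2·(8)! = 80640.

80640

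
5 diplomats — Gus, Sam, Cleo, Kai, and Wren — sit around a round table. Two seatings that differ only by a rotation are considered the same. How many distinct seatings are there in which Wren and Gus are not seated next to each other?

12

All circular seatings of 5 people number (4)! = 24.
Seatings with Wren beside Gus: treat them as a block with 2 internal orders, giving 2 × (3)! = 12.
Subtracting, 24 − 12 = 12.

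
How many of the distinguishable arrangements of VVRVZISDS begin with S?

6720

With the first slot taken by S, it remains to arrange the other 8 letters (VVRVZIDS).
Those 8 letters have V appearing 3 times, giving (8)!/(3!) = 6720.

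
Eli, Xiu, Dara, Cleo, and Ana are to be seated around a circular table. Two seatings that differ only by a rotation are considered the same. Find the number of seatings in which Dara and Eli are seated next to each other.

Glue Dara and Eli into a block (2 internal orders). Seating 4 units around a circle gives (3)! arrangements.
So 2 × (3)! = 2 × 6 = 12.

12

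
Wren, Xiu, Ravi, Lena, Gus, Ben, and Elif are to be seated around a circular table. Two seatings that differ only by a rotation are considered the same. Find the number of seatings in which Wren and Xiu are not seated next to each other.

Without the restriction there are (6)! = 720 seatings.
Seatings with Wren beside Xiu: treat them as a block with 2 internal orders, giving 2 × (5)! = 240.
Subtracting, 720 − 240 = 480.

480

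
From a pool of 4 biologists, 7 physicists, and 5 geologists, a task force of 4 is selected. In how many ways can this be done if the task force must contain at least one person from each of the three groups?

910

Total 4-person selections from all 16: C(16,4) = 1820.
Selections missing a whole group: no biologists → C(12,4) = 495; no physicists → C(9,4) = 126; no geologists → C(11,4) = 330.
Add back selections omitting two groups (i.e. drawn from a single group): C(4,4) + C(7,4) + C(5,4) = 41.
By inclusion–exclusion: 1820 − 951 + 41 = 910.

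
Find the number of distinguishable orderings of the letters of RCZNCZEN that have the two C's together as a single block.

1260

Treat the 2 copies of C as a single block. The multiset to arrange is then {CC, E, N, N, R, Z, Z}, 7 items in all.
That gives (7)!/(2!·2!) = 1260 arrangements.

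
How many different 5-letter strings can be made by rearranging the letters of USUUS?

10

USUUS has 5 letters with S appearing twice and U appearing 3 times.
So there are 5! / (3!·2!) = 10 distinguishable arrangements.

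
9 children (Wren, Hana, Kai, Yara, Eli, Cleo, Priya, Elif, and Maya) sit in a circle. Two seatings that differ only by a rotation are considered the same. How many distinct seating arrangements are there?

40320

Fix one person's seat to break rotational symmetry; the remaining 8 people can be arranged in (8)! = 40320 ways.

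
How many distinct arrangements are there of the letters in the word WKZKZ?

Letter multiplicities in WKZKZ: K×2, W×1, Z×2.
So there are 5! / (2!·2!) = 30 distinguishable arrangements.

30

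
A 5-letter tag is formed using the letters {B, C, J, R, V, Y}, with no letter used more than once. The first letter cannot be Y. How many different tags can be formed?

The first letter has 6−1 = 5 choices (anything except Y).
The remaining 4 letters are filled from the other 5 symbols without repetition: 5 × 4 × 3 × 2 = 120.
Total: 5 × 120 = 600.

600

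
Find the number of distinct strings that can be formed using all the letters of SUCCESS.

420

Letter multiplicities in SUCCESS: C×2, E×1, S×3, U×1.
So there are 7! / (3!·2!) = 420 distinguishable arrangements.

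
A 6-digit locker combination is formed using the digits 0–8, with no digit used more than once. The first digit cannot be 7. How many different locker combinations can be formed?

The first digit has 9−1 = 8 choices (anything except 7).
The remaining 5 digits are filled from the other 8 symbols without repetition: 8 × 7 × 6 × 5 × 4 = 6720.
Total: 8 × 6720 = 53760.

53760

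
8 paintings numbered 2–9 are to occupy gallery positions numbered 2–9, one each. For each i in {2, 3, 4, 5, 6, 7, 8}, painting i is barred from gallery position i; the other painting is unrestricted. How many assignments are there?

Let Aᵢ (for 2 ≤ i ≤ 8) be the placements that put painting i in its forbidden gallery position. Any j of these fix j positions, leaving (8−j)! ways to fill the rest, and there are C(7,j) ways to pick which j.
By inclusion–exclusion, the number of valid placements is Σ_{j=0}^{7} (−1)^j C(7,j)·(8−j)!.
Computing: 40320 − 35280 + 15120 − 4200 + 840 − 126 + 14 − 1 = 16687.

16687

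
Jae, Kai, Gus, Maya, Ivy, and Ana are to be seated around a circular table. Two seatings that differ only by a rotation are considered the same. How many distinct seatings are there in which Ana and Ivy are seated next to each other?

48

Glue Ana and Ivy into a block (2 internal orders). Seating 5 units around a circle gives (4)! arrangements.
So 2 × (4)! = 2 × 24 = 48.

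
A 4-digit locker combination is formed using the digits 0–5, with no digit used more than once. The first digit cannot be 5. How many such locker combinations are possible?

The first digit has 6−1 = 5 choices (anything except 5).
The remaining 3 digits are filled from the other 5 symbols without repetition: 5 × 4 × 3 = 60.
Total: 5 × 60 = 300.

300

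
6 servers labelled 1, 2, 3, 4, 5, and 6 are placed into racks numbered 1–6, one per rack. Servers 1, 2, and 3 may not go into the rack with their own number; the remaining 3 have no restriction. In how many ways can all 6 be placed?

Let Aᵢ (for i ∈ {1, 2, 3}) be the placements that put server i in its forbidden rack. Any j of these fix j positions, leaving (6−j)! ways to fill the rest, and there are C(3,j) ways to pick which j.
By inclusion–exclusion, the number of valid placements is Σ_{j=0}^{3} (−1)^j C(3,j)·(6−j)!.
Computing: 720 − 360 + 72 − 6 = 426.

426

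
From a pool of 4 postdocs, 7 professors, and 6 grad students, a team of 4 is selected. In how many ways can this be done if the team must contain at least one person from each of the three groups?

Total 4-person selections from all 17: C(17,4) = 2380.
Subtract selections that omit an entire group: no postdocs → C(13,4) = 715; no professors → C(10,4) = 210; no grad students → C(11,4) = 330.
Add back selections omitting two groups (i.e. drawn from a single group): C(4,4) + C(7,4) + C(6,4) = 51.
By inclusion–exclusion: 2380 − 1255 + 51 = 1176.

1176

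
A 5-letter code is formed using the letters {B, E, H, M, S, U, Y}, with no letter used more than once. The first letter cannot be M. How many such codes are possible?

The first letter has 7−1 = 6 choices (anything except M).
The remaining 4 letters are filled from the other 6 symbols without repetition: 6 × 5 × 4 × 3 = 360.
Total: 6 × 360 = 2160.

2160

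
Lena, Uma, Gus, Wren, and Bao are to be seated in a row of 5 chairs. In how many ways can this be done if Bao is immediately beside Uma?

Place the 3 others and the Bao-Uma pair as 4 objects in a line; the pair has 2 internal arrangements.
So the count is 2·(4)! = 48.

48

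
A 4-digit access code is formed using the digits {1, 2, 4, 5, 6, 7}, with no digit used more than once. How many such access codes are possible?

360

This is a permutation of 4 out of 6: P(6,4) = 6!/2!.
6 × 5 × 4 × 3 = 360.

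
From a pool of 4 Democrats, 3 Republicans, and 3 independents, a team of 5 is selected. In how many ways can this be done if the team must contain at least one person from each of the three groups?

With no constraint there are C(10,5) = 252 possible selections.
Selections missing a whole group: no Democrats → C(6,5) = 6; no Republicans → C(7,5) = 21; no independents → C(7,5) = 21.
Add back selections omitting two groups (i.e. drawn from a single group): C(4,5) + C(3,5) + C(3,5) = 0.
By inclusion–exclusion: 252 − 48 + 0 = 204.

204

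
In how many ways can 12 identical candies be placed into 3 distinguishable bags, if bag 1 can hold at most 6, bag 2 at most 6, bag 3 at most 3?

Ignoring the caps, the number of non-negative solutions to x_1+…+x_3 = 12 is C(14,2) = 91.
Subtract solutions that violate a single cap (substitute x_i' = x_i − (cap_i+1)): x_1 ≥ 7 gives C(7,2) = 21; x_2 ≥ 7 gives C(7,2) = 21; x_3 ≥ 4 gives C(10,2) = 45. Together 87.
Add back pairs where two caps are both exceeded: 0 + 3 + 3 = 6.
By inclusion–exclusion the count is 91 − 87 + 6 = 10.

10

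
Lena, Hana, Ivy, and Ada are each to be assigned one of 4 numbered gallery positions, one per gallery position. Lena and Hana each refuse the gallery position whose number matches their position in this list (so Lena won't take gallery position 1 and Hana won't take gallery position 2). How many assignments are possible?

14

Let Aᵢ (for i ∈ {1, 2}) be the placements that put person i in their forbidden gallery position. Any j of these fix j positions, leaving (4−j)! ways to fill the rest, and there are C(2,j) ways to pick which j.
By inclusion–exclusion, the number of valid placements is Σ_{j=0}^{2} (−1)^j C(2,j)·(4−j)!.
Computing: 24 − 12 + 2 = 14.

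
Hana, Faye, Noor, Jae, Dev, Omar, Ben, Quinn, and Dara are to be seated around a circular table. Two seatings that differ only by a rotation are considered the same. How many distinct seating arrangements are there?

Around a circle, 9 distinct people have 9!/9 = (8)! = 40320 rotationally distinct seatings.

40320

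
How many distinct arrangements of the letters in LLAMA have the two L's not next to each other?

Total arrangements of LLAMA: 5!/(2!·2!) = 30.
Arrangements with the L's together: treat LL as one letter, giving (4)!/(2!) = 12.
Hence 30 − 12 = 18.

18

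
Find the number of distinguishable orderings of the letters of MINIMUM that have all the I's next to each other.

120

Treat the 2 copies of I as a single block. The multiset to arrange is then {II, M, M, M, N, U}, 6 items in all.
That gives (6)!/(3!) = 120 arrangements.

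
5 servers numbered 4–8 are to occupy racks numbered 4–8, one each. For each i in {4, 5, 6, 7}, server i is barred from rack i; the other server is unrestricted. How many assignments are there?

Let Aᵢ (for 4 ≤ i ≤ 7) be the placements that put server i in its forbidden rack. Any j of these fix j positions, leaving (5−j)! ways to fill the rest, and there are C(4,j) ways to pick which j.
By inclusion–exclusion, the number of valid placements is Σ_{j=0}^{4} (−1)^j C(4,j)·(5−j)!.
Computing: 120 − 96 + 36 − 8 + 1 = 53.

53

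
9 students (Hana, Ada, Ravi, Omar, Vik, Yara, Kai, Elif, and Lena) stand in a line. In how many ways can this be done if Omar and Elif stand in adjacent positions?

80640

Glue Omar and Elif into one block (2 internal orders), leaving 8 units to arrange in a row.
So the count is 2·(8)! = 80640.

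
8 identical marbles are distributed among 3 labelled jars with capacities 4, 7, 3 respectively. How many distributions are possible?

Ignoring the caps, the number of non-negative solutions to x_1+…+x_3 = 8 is C(10,2) = 45.
Subtract solutions that violate a single cap (substitute x_i' = x_i − (cap_i+1)): x_1 ≥ 5 gives C(5,2) = 10; x_2 ≥ 8 gives C(2,2) = 1; x_3 ≥ 4 gives C(6,2) = 15. Together 26.
No two caps can be exceeded simultaneously, so the pair terms are all 0.
By inclusion–exclusion the count is 45 − 26 + 0 = 19.

19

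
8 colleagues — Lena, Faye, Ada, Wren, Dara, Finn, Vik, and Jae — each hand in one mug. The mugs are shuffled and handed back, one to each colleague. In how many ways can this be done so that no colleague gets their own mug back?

Let Aᵢ be the assignments in which colleague i gets their own mug. We want the size of the complement of A₁∪…∪A_8.
By inclusion–exclusion this is Σ_{j=0}^{8} (−1)^j C(8,j)·(8−j)!.
Computing: 40320 − 40320 + 20160 − 6720 + 1680 − 336 + 56 − 8 + 1 = 14833.

14833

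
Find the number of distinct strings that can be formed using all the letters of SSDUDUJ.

630

The 7 letters of SSDUDUJ have repeats: D appearing twice, S appearing twice, and U appearing twice.
Dividing 7! = 5040 by 2!·2!·2! = 8 for the repeated letters gives 630.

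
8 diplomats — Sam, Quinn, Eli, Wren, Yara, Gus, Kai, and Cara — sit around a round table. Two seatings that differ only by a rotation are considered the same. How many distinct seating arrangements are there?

5040

Fix one person's seat to break rotational symmetry; the remaining 7 people can be arranged in (7)! = 5040 ways.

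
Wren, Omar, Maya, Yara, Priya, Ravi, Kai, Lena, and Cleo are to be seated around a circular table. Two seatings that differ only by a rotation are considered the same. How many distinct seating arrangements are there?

Fix one person's seat to break rotational symmetry; the remaining 8 people can be arranged in (8)! = 40320 ways.

40320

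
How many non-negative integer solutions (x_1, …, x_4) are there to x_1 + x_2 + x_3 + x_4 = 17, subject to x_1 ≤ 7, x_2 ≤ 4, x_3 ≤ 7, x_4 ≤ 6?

Ignoring the caps, the number of non-negative solutions to x_1+…+x_4 = 17 is C(20,3) = 1140.
Subtract solutions that violate a single cap (substitute x_i' = x_i − (cap_i+1)): x_1 ≥ 8 gives C(12,3) = 220; x_2 ≥ 5 gives C(15,3) = 455; x_3 ≥ 8 gives C(12,3) = 220; x_4 ≥ 7 gives C(13,3) = 286. Together 1181.
Add back pairs where two caps are both exceeded: 35 + 4 + 10 + 35 + 56 + 10 = 150.
By inclusion–exclusion the count is 1140 − 1181 + 150 = 109.

109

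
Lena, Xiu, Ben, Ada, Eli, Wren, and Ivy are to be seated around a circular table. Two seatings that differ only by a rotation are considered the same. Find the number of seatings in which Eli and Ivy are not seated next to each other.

Without the restriction there are (6)! = 720 seatings.
Seatings with Eli beside Ivy: treat them as a block with 2 internal orders, giving 2 × (5)! = 240.
Subtracting, 720 − 240 = 480.

480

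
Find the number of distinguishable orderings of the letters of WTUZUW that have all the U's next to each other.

Treat the 2 copies of U as a single block. The multiset to arrange is then {UU, T, W, W, Z}, 5 items in all.
That gives (5)!/(2!) = 60 arrangements.

60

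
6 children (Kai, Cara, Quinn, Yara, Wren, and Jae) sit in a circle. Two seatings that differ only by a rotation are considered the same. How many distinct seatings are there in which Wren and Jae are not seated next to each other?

72

All circular seatings of 6 people number (5)! = 120.
Those with Wren next to Jae: fuse the pair into one unit and seat 5 units around a circle — 2·(4)! = 48.
Subtracting, 120 − 48 = 72.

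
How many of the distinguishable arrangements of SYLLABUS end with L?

2520

With the last slot taken by L, it remains to arrange the other 7 letters (SYLABUS).
Those 7 letters have S appearing twice, giving (7)!/(2!) = 2520.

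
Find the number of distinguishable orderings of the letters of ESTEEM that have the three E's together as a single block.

Treat the 3 copies of E as a single block. The multiset to arrange is then {EEE, M, S, T}, 4 items in all.
All 4 items are distinct, so there are (4)! = 24 arrangements.

24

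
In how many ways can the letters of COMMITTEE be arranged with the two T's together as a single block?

10080

Treat the 2 copies of T as a single block. The multiset to arrange is then {TT, C, E, E, I, M, M, O}, 8 items in all.
That gives (8)!/(2!·2!) = 10080 arrangements.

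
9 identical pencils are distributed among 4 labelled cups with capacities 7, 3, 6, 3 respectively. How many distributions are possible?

By stars and bars, unrestricted non-negative solutions to x_1+…+x_4 = 9 number C(9+3,3) = 220.
Subtract solutions that violate a single cap (substitute x_i' = x_i − (cap_i+1)): x_1 ≥ 8 gives C(4,3) = 4; x_2 ≥ 4 gives C(8,3) = 56; x_3 ≥ 7 gives C(5,3) = 10; x_4 ≥ 4 gives C(8,3) = 56. Together 126.
Add back pairs where two caps are both exceeded: 0 + 0 + 0 + 0 + 4 + 0 = 4.
By inclusion–exclusion the count is 220 − 126 + 4 = 98.

98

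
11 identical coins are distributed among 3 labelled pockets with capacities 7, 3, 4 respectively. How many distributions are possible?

By stars and bars, unrestricted non-negative solutions to x_1+…+x_3 = 11 number C(11+2,2) = 78.
Subtract solutions that violate a single cap (substitute x_i' = x_i − (cap_i+1)): x_1 ≥ 8 gives C(5,2) = 10; x_2 ≥ 4 gives C(9,2) = 36; x_3 ≥ 5 gives C(8,2) = 28. Together 74.
Add back pairs where two caps are both exceeded: 0 + 0 + 6 = 6.
By inclusion–exclusion the count is 78 − 74 + 6 = 10.

10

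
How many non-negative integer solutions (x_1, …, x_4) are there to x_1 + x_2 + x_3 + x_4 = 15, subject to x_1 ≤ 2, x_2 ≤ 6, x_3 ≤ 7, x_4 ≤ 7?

Without the upper bounds there are C(18,3) = 816 ways to split 15 among 4 variables.
Subtract solutions that violate a single cap (substitute x_i' = x_i − (cap_i+1)): x_1 ≥ 3 gives C(15,3) = 455; x_2 ≥ 7 gives C(11,3) = 165; x_3 ≥ 8 gives C(10,3) = 120; x_4 ≥ 8 gives C(10,3) = 120. Together 860.
Add back pairs where two caps are both exceeded: 56 + 35 + 35 + 1 + 1 + 0 = 128.
By inclusion–exclusion the count is 816 − 860 + 128 = 84.

84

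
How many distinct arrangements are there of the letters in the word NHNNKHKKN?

The 9 letters of NHNNKHKKN have repeats: H appearing twice, K appearing 3 times, and N appearing 4 times.
So there are 9! / (4!·3!·2!) = 1260 distinguishable arrangements.

1260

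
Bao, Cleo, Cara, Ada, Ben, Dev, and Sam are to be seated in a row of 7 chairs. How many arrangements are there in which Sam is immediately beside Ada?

Glue Sam and Ada into one block (2 internal orders), leaving 6 units to arrange in a row.
So the count is 2·(6)! = 1440.

1440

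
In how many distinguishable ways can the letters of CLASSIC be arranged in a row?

CLASSIC has 7 letters with C appearing twice and S appearing twice.
The number of distinct arrangements is 7!/(2!·2!) = 5040/4 = 1260.

1260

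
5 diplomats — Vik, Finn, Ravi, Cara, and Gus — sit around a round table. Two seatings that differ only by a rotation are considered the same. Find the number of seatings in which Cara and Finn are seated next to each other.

12

Glue Cara and Finn into a block (2 internal orders). Seating 4 units around a circle gives (3)! arrangements.
So 2 × (3)! = 2 × 6 = 12.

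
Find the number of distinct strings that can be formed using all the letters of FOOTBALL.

10080

FOOTBALL has 8 letters with L appearing twice and O appearing twice.
Dividing 8! = 40320 by 2!·2! = 4 for the repeated letters gives 10080.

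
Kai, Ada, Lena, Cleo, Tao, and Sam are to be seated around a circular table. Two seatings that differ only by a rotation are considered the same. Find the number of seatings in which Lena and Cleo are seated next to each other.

48

Treat {Lena, Cleo} as one unit (2 internal orders) and seat the resulting 5 units around the table: (4)! circular arrangements.
So 2 × (4)! = 2 × 24 = 48.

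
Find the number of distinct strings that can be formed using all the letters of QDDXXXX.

105

QDDXXXX has 7 letters with D appearing twice and X appearing 4 times.
Dividing 7! = 5040 by 4!·2! = 48 for the repeated letters gives 105.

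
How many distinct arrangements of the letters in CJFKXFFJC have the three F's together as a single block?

1260

Treat the 3 copies of F as a single block. The multiset to arrange is then {FFF, C, C, J, J, K, X}, 7 items in all.
That gives (7)!/(2!·2!) = 1260 arrangements.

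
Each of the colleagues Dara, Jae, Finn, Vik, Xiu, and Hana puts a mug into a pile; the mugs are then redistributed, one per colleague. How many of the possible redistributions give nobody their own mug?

Count assignments avoiding every fixed point. For any j of the 6 colleagues fixed to their own mug, the other 6−j can be arranged in (6−j)! ways.
By inclusion–exclusion this is Σ_{j=0}^{6} (−1)^j C(6,j)·(6−j)!.
Computing: 720 − 720 + 360 − 120 + 30 − 6 + 1 = 265.

265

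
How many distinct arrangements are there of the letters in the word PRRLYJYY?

3360

PRRLYJYY has 8 letters with R appearing twice and Y appearing 3 times.
Dividing 8! = 40320 by 3!·2! = 12 for the repeated letters gives 3360.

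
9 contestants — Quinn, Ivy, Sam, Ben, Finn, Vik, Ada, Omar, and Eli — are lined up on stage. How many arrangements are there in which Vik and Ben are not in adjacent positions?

282240

Of the 9! = 362880 arrangements, those with Vik and Ben adjacent number 2 × 8! = 80640 (treat the pair as a block with 2 internal orders).
Complementary counting: 362880 − 80640 = 282240.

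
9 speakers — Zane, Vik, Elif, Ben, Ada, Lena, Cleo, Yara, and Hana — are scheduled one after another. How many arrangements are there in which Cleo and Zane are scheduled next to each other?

Treat {Cleo, Zane} as a single unit. There are 8 units to order, and the pair itself can be ordered 2 ways.
That gives 2 × 8! = 2 × 40320 = 80640.

80640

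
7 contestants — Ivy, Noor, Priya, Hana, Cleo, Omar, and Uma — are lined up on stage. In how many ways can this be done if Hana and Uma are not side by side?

There are 7! = 5040 arrangements in all. If Hana and Uma are adjacent, merging them into one block gives 2·(6)! = 1440 arrangements.
So 5040 − 1440 = 3600 arrangements keep them apart.

3600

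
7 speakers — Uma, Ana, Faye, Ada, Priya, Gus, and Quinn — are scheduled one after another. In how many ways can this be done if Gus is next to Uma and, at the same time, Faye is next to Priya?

Treat {Gus,Uma} as one block (2 orders) and {Faye,Priya} as another (2 orders).
That leaves 5 units to arrange: 2 × 2 × 5! = 4 × 120 = 480.

480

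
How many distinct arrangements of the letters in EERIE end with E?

12

Fix E in the last position and arrange the remaining 4 letters.
Those 4 letters have E appearing twice, giving (4)!/(2!) = 12.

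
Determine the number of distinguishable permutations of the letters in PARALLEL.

3360

Letter multiplicities in PARALLEL: A×2, E×1, L×3, P×1, R×1.
The number of distinct arrangements is 8!/(3!·2!) = 40320/12 = 3360.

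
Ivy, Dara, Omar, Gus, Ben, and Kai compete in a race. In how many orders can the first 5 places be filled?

This is an ordered selection of 5 from 6: P(6,5).
That gives 6 × 5 × 4 × 3 × 2 = 720.

720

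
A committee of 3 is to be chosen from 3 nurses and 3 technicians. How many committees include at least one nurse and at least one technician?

18

Total 3-person selections from all 6: C(6,3) = 20.
Selections missing a whole group: no nurses → C(3,3) = 1; no technicians → C(3,3) = 1.
Both groups omitted at once is impossible, so 20 − 2 = 18.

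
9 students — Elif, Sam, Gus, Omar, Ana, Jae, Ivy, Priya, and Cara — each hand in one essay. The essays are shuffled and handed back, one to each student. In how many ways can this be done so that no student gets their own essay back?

133496

Count assignments avoiding every fixed point. For any j of the 9 students fixed to their own essay, the other 9−j can be arranged in (9−j)! ways.
By inclusion–exclusion this is Σ_{j=0}^{9} (−1)^j C(9,j)·(9−j)!.
Computing: 362880 − 362880 + 181440 − 60480 + 15120 − 3024 + 504 − 72 + 9 − 1 = 133496.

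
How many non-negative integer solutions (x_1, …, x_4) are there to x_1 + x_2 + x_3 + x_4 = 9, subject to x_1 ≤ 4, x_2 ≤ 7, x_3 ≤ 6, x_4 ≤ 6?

161

Without the upper bounds there are C(12,3) = 220 ways to split 9 among 4 variables.
Subtract solutions that violate a single cap (substitute x_i' = x_i − (cap_i+1)): x_1 ≥ 5 gives C(7,3) = 35; x_2 ≥ 8 gives C(4,3) = 4; x_3 ≥ 7 gives C(5,3) = 10; x_4 ≥ 7 gives C(5,3) = 10. Together 59.
No two caps can be exceeded simultaneously, so the pair terms are all 0.
By inclusion–exclusion the count is 220 − 59 + 0 = 161.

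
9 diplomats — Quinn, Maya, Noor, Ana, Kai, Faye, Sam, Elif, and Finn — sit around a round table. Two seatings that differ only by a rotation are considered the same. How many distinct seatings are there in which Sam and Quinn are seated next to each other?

10080

Treat {Sam, Quinn} as one unit (2 internal orders) and seat the resulting 8 units around the table: (7)! circular arrangements.
So 2 × (7)! = 2 × 5040 = 10080.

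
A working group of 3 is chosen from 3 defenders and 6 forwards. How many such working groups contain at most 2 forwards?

Split by how many forwards are chosen (0 through 2).
Sum: C(6,0)·C(3,3) + C(6,1)·C(3,2) + C(6,2)·C(3,1) = 1 + 18 + 45 = 64.

64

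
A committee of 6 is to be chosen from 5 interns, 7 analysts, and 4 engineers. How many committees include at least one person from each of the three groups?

Total 6-person selections from all 16: C(16,6) = 8008.
Subtract selections that omit an entire group: no interns → C(11,6) = 462; no analysts → C(9,6) = 84; no engineers → C(12,6) = 924.
Add back selections omitting two groups (i.e. drawn from a single group): C(5,6) + C(7,6) + C(4,6) = 7.
By inclusion–exclusion: 8008 − 1470 + 7 = 6545.

6545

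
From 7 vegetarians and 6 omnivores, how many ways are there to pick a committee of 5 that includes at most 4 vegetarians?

Split by how many vegetarians are chosen (0 through 4).
Sum: C(7,0)·C(6,5) + C(7,1)·C(6,4) + C(7,2)·C(6,3) + C(7,3)·C(6,2) + C(7,4)·C(6,1) = 6 + 105 + 420 + 525 + 210 = 1266.

1266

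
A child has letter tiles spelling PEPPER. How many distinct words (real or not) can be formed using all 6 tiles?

60

The 6 letters of PEPPER have repeats: E appearing twice and P appearing 3 times.
Dividing 6! = 720 by 3!·2! = 12 for the repeated letters gives 60.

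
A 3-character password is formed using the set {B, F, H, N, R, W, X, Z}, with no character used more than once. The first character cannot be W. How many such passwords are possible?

The first character has 8−1 = 7 choices (anything except W).
The remaining 2 characters are filled from the other 7 symbols without repetition: 7 × 6 = 42.
Total: 7 × 42 = 294.

294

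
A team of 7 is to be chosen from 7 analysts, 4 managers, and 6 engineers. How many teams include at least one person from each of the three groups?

17283

Total 7-person selections from all 17: C(17,7) = 19448.
Subtract selections that omit an entire group: no analysts → C(10,7) = 120; no managers → C(13,7) = 1716; no engineers → C(11,7) = 330.
Add back selections omitting two groups (i.e. drawn from a single group): C(7,7) + C(4,7) + C(6,7) = 1.
By inclusion–exclusion: 19448 − 2166 + 1 = 17283.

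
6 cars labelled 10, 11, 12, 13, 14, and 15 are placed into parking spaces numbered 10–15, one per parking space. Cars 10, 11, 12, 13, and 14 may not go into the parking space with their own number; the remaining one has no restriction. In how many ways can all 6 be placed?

Let Aᵢ (for 10 ≤ i ≤ 14) be the placements that put car i in its forbidden parking space. Any j of these fix j positions, leaving (6−j)! ways to fill the rest, and there are C(5,j) ways to pick which j.
By inclusion–exclusion, the number of valid placements is Σ_{j=0}^{5} (−1)^j C(5,j)·(6−j)!.
Computing: 720 − 600 + 240 − 60 + 10 − 1 = 309.

309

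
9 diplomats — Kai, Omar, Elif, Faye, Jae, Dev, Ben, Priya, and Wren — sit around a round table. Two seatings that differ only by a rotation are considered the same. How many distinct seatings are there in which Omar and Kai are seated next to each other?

10080

Treat {Omar, Kai} as one unit (2 internal orders) and seat the resulting 8 units around the table: (7)! circular arrangements.
So 2 × (7)! = 2 × 5040 = 10080.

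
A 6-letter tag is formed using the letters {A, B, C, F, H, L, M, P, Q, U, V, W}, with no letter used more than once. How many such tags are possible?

Choose and order 6 of the 12 symbols: the first letter has 12 options, the next 11, and so on down to 7.
12 × 11 × 10 × 9 × 8 × 7 = 665280.

665280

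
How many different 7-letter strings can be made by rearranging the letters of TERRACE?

1260

TERRACE has 7 letters with E appearing twice and R appearing twice.
Dividing 7! = 5040 by 2!·2! = 4 for the repeated letters gives 1260.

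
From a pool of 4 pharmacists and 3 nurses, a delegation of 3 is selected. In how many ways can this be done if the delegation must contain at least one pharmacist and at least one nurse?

30

Total 3-person selections from all 7: C(7,3) = 35.
Subtract selections that omit an entire group: no pharmacists → C(3,3) = 1; no nurses → C(4,3) = 4.
Both groups omitted at once is impossible, so 35 − 5 = 30.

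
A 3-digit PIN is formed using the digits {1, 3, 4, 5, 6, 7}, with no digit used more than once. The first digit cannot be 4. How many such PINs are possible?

The first digit has 6−1 = 5 choices (anything except 4).
The remaining 2 digits are filled from the other 5 symbols without repetition: 5 × 4 = 20.
Total: 5 × 20 = 100.

100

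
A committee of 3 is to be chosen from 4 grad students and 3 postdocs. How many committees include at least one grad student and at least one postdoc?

Total 3-person selections from all 7: C(7,3) = 35.
Selections missing a whole group: no grad students → C(3,3) = 1; no postdocs → C(4,3) = 4.
Both groups omitted at once is impossible, so 35 − 5 = 30.

30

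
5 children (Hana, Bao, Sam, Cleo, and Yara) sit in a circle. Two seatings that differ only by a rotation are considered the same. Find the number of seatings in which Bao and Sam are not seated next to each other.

Without the restriction there are (4)! = 24 seatings.
Those with Bao next to Sam: fuse the pair into one unit and seat 4 units around a circle — 2·(3)! = 12.
Subtracting, 24 − 12 = 12.

12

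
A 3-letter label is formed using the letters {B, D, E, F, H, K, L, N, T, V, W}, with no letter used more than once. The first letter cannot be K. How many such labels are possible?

The first letter has 11−1 = 10 choices (anything except K).
The remaining 2 letters are filled from the other 10 symbols without repetition: 10 × 9 = 90.
Total: 10 × 90 = 900.

900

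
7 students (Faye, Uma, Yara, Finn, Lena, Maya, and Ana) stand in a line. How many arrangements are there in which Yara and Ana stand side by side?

Glue Yara and Ana into one block (2 internal orders), leaving 6 units to arrange in a row.
So the count is 2·(6)! = 1440.

1440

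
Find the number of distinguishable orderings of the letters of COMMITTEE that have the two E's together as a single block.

Treat the 2 copies of E as a single block. The multiset to arrange is then {EE, C, I, M, M, O, T, T}, 8 items in all.
That gives (8)!/(2!·2!) = 10080 arrangements.

10080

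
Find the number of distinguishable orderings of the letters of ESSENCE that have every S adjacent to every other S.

Treat the 2 copies of S as a single block. The multiset to arrange is then {SS, C, E, E, E, N}, 6 items in all.
That gives (6)!/(3!) = 120 arrangements.

120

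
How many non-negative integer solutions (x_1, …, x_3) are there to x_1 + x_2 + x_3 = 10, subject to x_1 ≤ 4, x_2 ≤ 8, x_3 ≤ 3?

By stars and bars, unrestricted non-negative solutions to x_1+…+x_3 = 10 number C(10+2,2) = 66.
Subtract solutions that violate a single cap (substitute x_i' = x_i − (cap_i+1)): x_1 ≥ 5 gives C(7,2) = 21; x_2 ≥ 9 gives C(3,2) = 3; x_3 ≥ 4 gives C(8,2) = 28. Together 52.
Add back pairs where two caps are both exceeded: 0 + 3 + 0 = 3.
By inclusion–exclusion the count is 66 − 52 + 3 = 17.

17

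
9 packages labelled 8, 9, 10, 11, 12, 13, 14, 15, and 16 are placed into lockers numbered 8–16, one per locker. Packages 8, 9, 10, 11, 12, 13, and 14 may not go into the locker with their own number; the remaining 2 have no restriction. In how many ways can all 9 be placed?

165016

Let Aᵢ (for 8 ≤ i ≤ 14) be the placements that put package i in its forbidden locker. Any j of these fix j positions, leaving (9−j)! ways to fill the rest, and there are C(7,j) ways to pick which j.
By inclusion–exclusion, the number of valid placements is Σ_{j=0}^{7} (−1)^j C(7,j)·(9−j)!.
Computing: 362880 − 282240 + 105840 − 25200 + 4200 − 504 + 42 − 2 = 165016.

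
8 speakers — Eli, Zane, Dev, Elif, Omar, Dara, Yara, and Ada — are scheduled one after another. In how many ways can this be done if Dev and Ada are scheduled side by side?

Glue Dev and Ada into one block (2 internal orders), leaving 7 units to arrange in a row.
So the count is 2·(7)! = 10080.

10080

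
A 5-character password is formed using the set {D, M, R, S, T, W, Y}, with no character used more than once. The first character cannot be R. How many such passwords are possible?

The first character has 7−1 = 6 choices (anything except R).
The remaining 4 characters are filled from the other 6 symbols without repetition: 6 × 5 × 4 × 3 = 360.
Total: 6 × 360 = 2160.

2160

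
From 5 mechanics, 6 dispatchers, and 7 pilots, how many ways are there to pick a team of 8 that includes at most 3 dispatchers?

Split by how many dispatchers are chosen (0 through 3).
Sum: C(6,0)·C(12,8) + C(6,1)·C(12,7) + C(6,2)·C(12,6) + C(6,3)·C(12,5) = 495 + 4752 + 13860 + 15840 = 34947.

34947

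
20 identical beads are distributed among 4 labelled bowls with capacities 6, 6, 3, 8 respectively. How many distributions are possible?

20

By stars and bars, unrestricted non-negative solutions to x_1+…+x_4 = 20 number C(20+3,3) = 1771.
Subtract solutions that violate a single cap (substitute x_i' = x_i − (cap_i+1)): x_1 ≥ 7 gives C(16,3) = 560; x_2 ≥ 7 gives C(16,3) = 560; x_3 ≥ 4 gives C(19,3) = 969; x_4 ≥ 9 gives C(14,3) = 364. Together 2453.
Add back pairs where two caps are both exceeded: 84 + 220 + 35 + 220 + 35 + 120 = 714.
Subtract triples: 10 + 0 + 1 + 1 = 12.
By inclusion–exclusion the count is 1771 − 2453 + 714 − 12 = 20.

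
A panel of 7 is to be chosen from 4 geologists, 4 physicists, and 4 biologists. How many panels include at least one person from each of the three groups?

768

Unrestricted: C(12,7) = 792 ways to pick any 7 of the 12.
Subtract selections that omit an entire group: no geologists → C(8,7) = 8; no physicists → C(8,7) = 8; no biologists → C(8,7) = 8.
Add back selections omitting two groups (i.e. drawn from a single group): C(4,7) + C(4,7) + C(4,7) = 0.
By inclusion–exclusion: 792 − 24 + 0 = 768.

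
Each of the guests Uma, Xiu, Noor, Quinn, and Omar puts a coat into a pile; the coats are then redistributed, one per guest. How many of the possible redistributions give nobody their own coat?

This is the derangement count D_5: permutations of 5 items with no fixed point.
By inclusion–exclusion this is Σ_{j=0}^{5} (−1)^j C(5,j)·(5−j)!.
Computing: 120 − 120 + 60 − 20 + 5 − 1 = 44.

44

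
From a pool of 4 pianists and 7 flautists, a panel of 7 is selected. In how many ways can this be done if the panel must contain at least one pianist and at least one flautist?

Unrestricted: C(11,7) = 330 ways to pick any 7 of the 11.
Selections missing a whole group: no pianists → C(7,7) = 1; no flautists → C(4,7) = 0.
Both groups omitted at once is impossible, so 330 − 1 = 329.

329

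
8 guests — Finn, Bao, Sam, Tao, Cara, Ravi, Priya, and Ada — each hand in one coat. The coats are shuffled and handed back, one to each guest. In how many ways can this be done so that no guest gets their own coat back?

14833

This is the derangement count D_8: permutations of 8 items with no fixed point.
By inclusion–exclusion this is Σ_{j=0}^{8} (−1)^j C(8,j)·(8−j)!.
Computing: 40320 − 40320 + 20160 − 6720 + 1680 − 336 + 56 − 8 + 1 = 14833.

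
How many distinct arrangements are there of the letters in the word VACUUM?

360

The 6 letters of VACUUM have repeats: U appearing twice.
So there are 6! / (2!) = 360 distinguishable arrangements.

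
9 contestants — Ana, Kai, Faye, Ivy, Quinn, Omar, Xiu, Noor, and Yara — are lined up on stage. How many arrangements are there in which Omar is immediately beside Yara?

80640

Glue Omar and Yara into one block (2 internal orders), leaving 8 units to arrange in a row.
That gives 2 × 8! = 2 × 40320 = 80640.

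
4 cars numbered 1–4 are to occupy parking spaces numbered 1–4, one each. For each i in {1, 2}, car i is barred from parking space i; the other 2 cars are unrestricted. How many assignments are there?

14

Let Aᵢ (for i ∈ {1, 2}) be the placements that put car i in its forbidden parking space. Any j of these fix j positions, leaving (4−j)! ways to fill the rest, and there are C(2,j) ways to pick which j.
By inclusion–exclusion, the number of valid placements is Σ_{j=0}^{2} (−1)^j C(2,j)·(4−j)!.
Computing: 24 − 12 + 2 = 14.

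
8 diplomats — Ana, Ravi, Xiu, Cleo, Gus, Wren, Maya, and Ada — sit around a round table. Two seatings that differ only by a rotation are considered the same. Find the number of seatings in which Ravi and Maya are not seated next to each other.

Without the restriction there are (7)! = 5040 seatings.
Seatings with Ravi beside Maya: treat them as a block with 2 internal orders, giving 2 × (6)! = 1440.
Subtracting, 5040 − 1440 = 3600.

3600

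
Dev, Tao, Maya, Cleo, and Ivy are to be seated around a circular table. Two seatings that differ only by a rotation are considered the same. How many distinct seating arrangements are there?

24

Seat Dev anywhere (absorbing the rotational symmetry), then permute the other 4: (4)! = 24.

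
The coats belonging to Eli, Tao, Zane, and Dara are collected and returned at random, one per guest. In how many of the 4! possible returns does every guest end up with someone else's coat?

9

Count assignments avoiding every fixed point. For any j of the 4 guests fixed to their own coat, the other 4−j can be arranged in (4−j)! ways.
By inclusion–exclusion this is Σ_{j=0}^{4} (−1)^j C(4,j)·(4−j)!.
Computing: 24 − 24 + 12 − 4 + 1 = 9.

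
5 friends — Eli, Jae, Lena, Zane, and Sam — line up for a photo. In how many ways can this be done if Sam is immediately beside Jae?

Glue Sam and Jae into one block (2 internal orders), leaving 4 units to arrange in a row.
So the count is 2·(4)! = 48.

48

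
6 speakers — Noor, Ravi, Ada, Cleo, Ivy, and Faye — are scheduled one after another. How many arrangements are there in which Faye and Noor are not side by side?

480

Of the 6! = 720 arrangements, those with Faye and Noor adjacent number 2 × 5! = 240 (treat the pair as a block with 2 internal orders).
So 720 − 240 = 480 arrangements keep them apart.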